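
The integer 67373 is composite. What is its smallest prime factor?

67373 is odd.
Digit sum 26, not divisible by 3.
Ends in 3: not divisible by 5.
7: 67373 = 7·9624 + 5
11: 67373 = 11·6124 + 9
13: 67373 = 13·5182 + 7
17: 67373 = 17·3963 + 2
19: 67373 = 19·3545 + 18
23: 67373 = 23·2929 + 6
29: 67373 = 29·2323 + 6
31: 67373 = 31·2173 + 10
37: 67373 = 37·1820 + 33
41: 67373 = 41·1643 + 10
43: 67373 = 43·1566 + 35
47: 67373 = 47·1433 + 22
53: 67373 = 53·1271 + 10
59: 67373 = 59·1141 + 54
61: 67373 = 61·1104 + 29
67: 67373 = 67·1005 + 38
71: 67373 = 71·948 + 65
73: 67373 = 73·922 + 67
79: 67373 = 79·852 + 65
83: 67373 = 83·811 + 60
89: 67373 = 89·757

89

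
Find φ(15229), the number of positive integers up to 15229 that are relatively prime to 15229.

14976

Factor: 15229 = 97 · 157.
φ(15229) = (97−1) · (157−1) = 96 · 156 = 14976.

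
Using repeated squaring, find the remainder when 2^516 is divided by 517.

460

2^1 ≡ 2 (mod 517)
2^2 ≡ 2^2 = 4 ≡ 4 (mod 517)
2^4 ≡ 4^2 = 16 ≡ 16 (mod 517)
2^8 ≡ 16^2 = 256 ≡ 256 (mod 517)
2^16 ≡ 256^2 = 65536 ≡ 394 (mod 517)
2^32 ≡ 394^2 = 155236 ≡ 136 (mod 517)
2^64 ≡ 136^2 = 18496 ≡ 401 (mod 517)
2^128 ≡ 401^2 = 160801 ≡ 14 (mod 517)
2^256 ≡ 14^2 = 196 ≡ 196 (mod 517)
2^512 ≡ 196^2 = 38416 ≡ 158 (mod 517)
516 = 512 + 4 in binary powers of 2.
So 2^516 ≡ 158 · 16 ≡ 460 (mod 517).
Since 460 ≠ 1, base 2 is a Fermat witness: 517 is composite.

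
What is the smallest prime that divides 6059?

6059 is odd.
Digit sum 20, not divisible by 3.
Ends in 9: not divisible by 5.
7: 6059 = 7·865 + 4
11: 6059 = 11·550 + 9
13: 6059 = 13·466 + 1
17: 6059 = 17·356 + 7
19: 6059 = 19·318 + 17
23: 6059 = 23·263 + 10
29: 6059 = 29·208 + 27
31: 6059 = 31·195 + 14
37: 6059 = 37·163 + 28
41: 6059 = 41·147 + 32
43: 6059 = 43·140 + 39
47: 6059 = 47·128 + 43
53: 6059 = 53·114 + 17
59: 6059 = 59·102 + 41
61: 6059 = 61·99 + 20
67: 6059 = 67·90 + 29
71: 6059 = 71·85 + 24
73: 6059 = 73·83

73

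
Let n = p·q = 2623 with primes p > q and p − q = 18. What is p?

61

Since p = q + 18, we have 2623 = q(q + 18), so q² + 18q − 2623 = 0.
Discriminant: 18² + 4·2623 = 324 + 10492 = 10816; √10816 = 104.
q = (−18 + 104)/2 = 43, and p = q + 18 = 61.
Check: 43 · 61 = 2623.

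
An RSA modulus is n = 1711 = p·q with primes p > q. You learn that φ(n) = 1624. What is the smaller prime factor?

29

φ(n) = (p−1)(q−1) = n − (p+q) + 1, so p + q = 1711 − 1624 + 1 = 88.
p and q are the roots of t² − 88t + 1711 = 0.
Discriminant: 88² − 4·1711 = 7744 − 6844 = 900; √900 = 30.
q = (88 − 30)/2 = 29, p = (88 + 30)/2 = 59.
Check: 29 · 59 = 1711.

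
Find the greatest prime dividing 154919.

79

154919 = 37 · 4187
4187 = 53 · 79
79 is prime.
So 154919 = 37 · 53 · 79; the largest prime factor is 79.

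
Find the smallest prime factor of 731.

731 is odd.
Digit sum 11, not divisible by 3.
Ends in 1: not divisible by 5.
7: 731 = 7·104 + 3
11: 731 = 11·66 + 5
13: 731 = 13·56 + 3
17: 731 = 17·43

17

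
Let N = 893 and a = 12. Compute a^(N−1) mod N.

178

12^1 ≡ 12 (mod 893)
12^2 ≡ 12^2 = 144 ≡ 144 (mod 893)
12^4 ≡ 144^2 = 20736 ≡ 197 (mod 893)
12^8 ≡ 197^2 = 38809 ≡ 410 (mod 893)
12^16 ≡ 410^2 = 168100 ≡ 216 (mod 893)
12^32 ≡ 216^2 = 46656 ≡ 220 (mod 893)
12^64 ≡ 220^2 = 48400 ≡ 178 (mod 893)
12^128 ≡ 178^2 = 31684 ≡ 429 (mod 893)
12^256 ≡ 429^2 = 184041 ≡ 83 (mod 893)
12^512 ≡ 83^2 = 6889 ≡ 638 (mod 893)
892 = 512 + 256 + 64 + 32 + 16 + 8 + 4 in binary powers of 2.
So 12^892 ≡ 638 · 83 · 178 · 220 · 216 · 410 · 197 ≡ 178 (mod 893).
Since 178 ≠ 1, base 12 is a Fermat witness: 893 is composite.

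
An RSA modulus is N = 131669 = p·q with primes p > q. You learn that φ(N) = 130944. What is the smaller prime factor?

φ(n) = (p−1)(q−1) = n − (p+q) + 1, so p + q = 131669 − 130944 + 1 = 726.
p and q are the roots of t² − 726t + 131669 = 0.
Discriminant: 726² − 4·131669 = 527076 − 526676 = 400; √400 = 20.
q = (726 − 20)/2 = 353, p = (726 + 20)/2 = 373.
Check: 353 · 373 = 131669.

353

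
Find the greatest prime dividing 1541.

67

1541 = 23 · 67
67 is prime.
So 1541 = 23 · 67; the largest prime factor is 67.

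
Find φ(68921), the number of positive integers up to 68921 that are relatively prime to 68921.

67240

Factor: 68921 = 41^3.
φ(68921) = 41^2·(41−1) = 67240.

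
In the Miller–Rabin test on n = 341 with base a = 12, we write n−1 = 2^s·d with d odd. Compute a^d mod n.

254

341 − 1 = 340 = 2^2 · 85, so d = 85.
12^1 ≡ 12 (mod 341)
12^2 ≡ 12^2 = 144 ≡ 144 (mod 341)
12^4 ≡ 144^2 = 20736 ≡ 276 (mod 341)
12^8 ≡ 276^2 = 76176 ≡ 133 (mod 341)
12^16 ≡ 133^2 = 17689 ≡ 298 (mod 341)
12^32 ≡ 298^2 = 88804 ≡ 144 (mod 341)
12^64 ≡ 144^2 = 20736 ≡ 276 (mod 341)
85 = 64 + 16 + 4 + 1 in binary powers of 2.
So 12^85 ≡ 276 · 298 · 276 · 12 ≡ 254 (mod 341).
Squaring chain: 254 → 67; never reaches −1, so base 12 is a Miller–Rabin witness that 341 is composite.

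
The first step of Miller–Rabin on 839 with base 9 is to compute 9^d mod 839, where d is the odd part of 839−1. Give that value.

1

839 − 1 = 838 = 2^1 · 419, so d = 419.
9^1 ≡ 9 (mod 839)
9^2 ≡ 9^2 = 81 ≡ 81 (mod 839)
9^4 ≡ 81^2 = 6561 ≡ 688 (mod 839)
9^8 ≡ 688^2 = 473344 ≡ 148 (mod 839)
9^16 ≡ 148^2 = 21904 ≡ 90 (mod 839)
9^32 ≡ 90^2 = 8100 ≡ 549 (mod 839)
9^64 ≡ 549^2 = 301401 ≡ 200 (mod 839)
9^128 ≡ 200^2 = 40000 ≡ 567 (mod 839)
9^256 ≡ 567^2 = 321489 ≡ 152 (mod 839)
419 = 256 + 128 + 32 + 2 + 1 in binary powers of 2.
So 9^419 ≡ 152 · 567 · 549 · 81 · 9 ≡ 1 (mod 839).
Since 9^d ≡ 1 (mod 839), base 9 does not prove 839 composite.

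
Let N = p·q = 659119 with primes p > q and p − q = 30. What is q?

Since p = q + 30, we have 659119 = q(q + 30), so q² + 30q − 659119 = 0.
Discriminant: 30² + 4·659119 = 900 + 2636476 = 2637376; √2637376 = 1624.
q = (−30 + 1624)/2 = 797, and p = q + 30 = 827.
Check: 797 · 827 = 659119.

797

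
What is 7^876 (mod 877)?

7^1 ≡ 7 (mod 877)
7^2 ≡ 7^2 = 49 ≡ 49 (mod 877)
7^4 ≡ 49^2 = 2401 ≡ 647 (mod 877)
7^8 ≡ 647^2 = 418609 ≡ 280 (mod 877)
7^16 ≡ 280^2 = 78400 ≡ 347 (mod 877)
7^32 ≡ 347^2 = 120409 ≡ 260 (mod 877)
7^64 ≡ 260^2 = 67600 ≡ 71 (mod 877)
7^128 ≡ 71^2 = 5041 ≡ 656 (mod 877)
7^256 ≡ 656^2 = 430336 ≡ 606 (mod 877)
7^512 ≡ 606^2 = 367236 ≡ 650 (mod 877)
876 = 512 + 256 + 64 + 32 + 8 + 4 in binary powers of 2.
So 7^876 ≡ 650 · 606 · 71 · 260 · 280 · 647 ≡ 1 (mod 877).
Since the result is 1, base 7 gives no evidence that 877 is composite.

1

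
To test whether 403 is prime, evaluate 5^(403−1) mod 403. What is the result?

311

5^1 ≡ 5 (mod 403)
5^2 ≡ 5^2 = 25 ≡ 25 (mod 403)
5^4 ≡ 25^2 = 625 ≡ 222 (mod 403)
5^8 ≡ 222^2 = 49284 ≡ 118 (mod 403)
5^16 ≡ 118^2 = 13924 ≡ 222 (mod 403)
5^32 ≡ 222^2 = 49284 ≡ 118 (mod 403)
5^64 ≡ 118^2 = 13924 ≡ 222 (mod 403)
5^128 ≡ 222^2 = 49284 ≡ 118 (mod 403)
5^256 ≡ 118^2 = 13924 ≡ 222 (mod 403)
402 = 256 + 128 + 16 + 2 in binary powers of 2.
So 5^402 ≡ 222 · 118 · 222 · 25 ≡ 311 (mod 403).
Since 311 ≠ 1, base 5 is a Fermat witness: 403 is composite.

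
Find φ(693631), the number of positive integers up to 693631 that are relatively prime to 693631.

669120

Factor: 693631 = 61 · 83 · 137.
φ(693631) = (61−1) · (83−1) · (137−1) = 60 · 82 · 136 = 669120.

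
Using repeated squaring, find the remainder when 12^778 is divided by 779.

12^1 ≡ 12 (mod 779)
12^2 ≡ 12^2 = 144 ≡ 144 (mod 779)
12^4 ≡ 144^2 = 20736 ≡ 482 (mod 779)
12^8 ≡ 482^2 = 232324 ≡ 182 (mod 779)
12^16 ≡ 182^2 = 33124 ≡ 406 (mod 779)
12^32 ≡ 406^2 = 164836 ≡ 467 (mod 779)
12^64 ≡ 467^2 = 218089 ≡ 748 (mod 779)
12^128 ≡ 748^2 = 559504 ≡ 182 (mod 779)
12^256 ≡ 182^2 = 33124 ≡ 406 (mod 779)
12^512 ≡ 406^2 = 164836 ≡ 467 (mod 779)
778 = 512 + 256 + 8 + 2 in binary powers of 2.
So 12^778 ≡ 467 · 406 · 182 · 144 ≡ 121 (mod 779).
Since 121 ≠ 1, base 12 is a Fermat witness: 779 is composite.

121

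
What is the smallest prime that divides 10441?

10441 is odd.
Digit sum 10, not divisible by 3.
Ends in 1: not divisible by 5.
7: 10441 = 7·1491 + 4
11: 10441 = 11·949 + 2
13: 10441 = 13·803 + 2
17: 10441 = 17·614 + 3
19: 10441 = 19·549 + 10
23: 10441 = 23·453 + 22
29: 10441 = 29·360 + 1
31: 10441 = 31·336 + 25
37: 10441 = 37·282 + 7
41: 10441 = 41·254 + 27
43: 10441 = 43·242 + 35
47: 10441 = 47·222 + 7
53: 10441 = 53·197

53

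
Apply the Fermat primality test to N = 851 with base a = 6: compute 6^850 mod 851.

147

6^1 ≡ 6 (mod 851)
6^2 ≡ 6^2 = 36 ≡ 36 (mod 851)
6^4 ≡ 36^2 = 1296 ≡ 445 (mod 851)
6^8 ≡ 445^2 = 198025 ≡ 593 (mod 851)
6^16 ≡ 593^2 = 351649 ≡ 186 (mod 851)
6^32 ≡ 186^2 = 34596 ≡ 556 (mod 851)
6^64 ≡ 556^2 = 309136 ≡ 223 (mod 851)
6^128 ≡ 223^2 = 49729 ≡ 371 (mod 851)
6^256 ≡ 371^2 = 137641 ≡ 630 (mod 851)
6^512 ≡ 630^2 = 396900 ≡ 334 (mod 851)
850 = 512 + 256 + 64 + 16 + 2 in binary powers of 2.
So 6^850 ≡ 334 · 630 · 223 · 186 · 36 ≡ 147 (mod 851).
Since 147 ≠ 1, base 6 is a Fermat witness: 851 is composite.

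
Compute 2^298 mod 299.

2^1 ≡ 2 (mod 299)
2^2 ≡ 2^2 = 4 ≡ 4 (mod 299)
2^4 ≡ 4^2 = 16 ≡ 16 (mod 299)
2^8 ≡ 16^2 = 256 ≡ 256 (mod 299)
2^16 ≡ 256^2 = 65536 ≡ 55 (mod 299)
2^32 ≡ 55^2 = 3025 ≡ 35 (mod 299)
2^64 ≡ 35^2 = 1225 ≡ 29 (mod 299)
2^128 ≡ 29^2 = 841 ≡ 243 (mod 299)
2^256 ≡ 243^2 = 59049 ≡ 146 (mod 299)
298 = 256 + 32 + 8 + 2 in binary powers of 2.
So 2^298 ≡ 146 · 35 · 256 · 4 ≡ 140 (mod 299).
Since 140 ≠ 1, base 2 is a Fermat witness: 299 is composite.

140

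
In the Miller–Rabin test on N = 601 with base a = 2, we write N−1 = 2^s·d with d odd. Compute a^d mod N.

1

601 − 1 = 600 = 2^3 · 75, so d = 75.
2^1 ≡ 2 (mod 601)
2^2 ≡ 2^2 = 4 ≡ 4 (mod 601)
2^4 ≡ 4^2 = 16 ≡ 16 (mod 601)
2^8 ≡ 16^2 = 256 ≡ 256 (mod 601)
2^16 ≡ 256^2 = 65536 ≡ 27 (mod 601)
2^32 ≡ 27^2 = 729 ≡ 128 (mod 601)
2^64 ≡ 128^2 = 16384 ≡ 157 (mod 601)
75 = 64 + 8 + 2 + 1 in binary powers of 2.
So 2^75 ≡ 157 · 256 · 4 · 2 ≡ 1 (mod 601).
Since 2^d ≡ 1 (mod 601), base 2 does not prove 601 composite.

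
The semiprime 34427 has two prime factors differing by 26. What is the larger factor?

199

Since p = q + 26, we have 34427 = q(q + 26), so q² + 26q − 34427 = 0.
Discriminant: 26² + 4·34427 = 676 + 137708 = 138384; √138384 = 372.
q = (−26 + 372)/2 = 173, and p = q + 26 = 199.
Check: 173 · 199 = 34427.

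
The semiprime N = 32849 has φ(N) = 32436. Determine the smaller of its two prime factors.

φ(n) = (p−1)(q−1) = n − (p+q) + 1, so p + q = 32849 − 32436 + 1 = 414.
p and q are the roots of t² − 414t + 32849 = 0.
Discriminant: 414² − 4·32849 = 171396 − 131396 = 40000; √40000 = 200.
q = (414 − 200)/2 = 107, p = (414 + 200)/2 = 307.
Check: 107 · 307 = 32849.

107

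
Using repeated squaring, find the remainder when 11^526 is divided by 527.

485

11^1 ≡ 11 (mod 527)
11^2 ≡ 11^2 = 121 ≡ 121 (mod 527)
11^4 ≡ 121^2 = 14641 ≡ 412 (mod 527)
11^8 ≡ 412^2 = 169744 ≡ 50 (mod 527)
11^16 ≡ 50^2 = 2500 ≡ 392 (mod 527)
11^32 ≡ 392^2 = 153664 ≡ 307 (mod 527)
11^64 ≡ 307^2 = 94249 ≡ 443 (mod 527)
11^128 ≡ 443^2 = 196249 ≡ 205 (mod 527)
11^256 ≡ 205^2 = 42025 ≡ 392 (mod 527)
11^512 ≡ 392^2 = 153664 ≡ 307 (mod 527)
526 = 512 + 8 + 4 + 2 in binary powers of 2.
So 11^526 ≡ 307 · 50 · 412 · 121 ≡ 485 (mod 527).
Since 485 ≠ 1, base 11 is a Fermat witness: 527 is composite.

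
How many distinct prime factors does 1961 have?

2

1961 = 37 · 53
1961 = 37 · 53, which has 2 distinct prime factors.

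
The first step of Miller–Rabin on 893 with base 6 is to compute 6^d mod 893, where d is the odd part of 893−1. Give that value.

893 − 1 = 892 = 2^2 · 223, so d = 223.
6^1 ≡ 6 (mod 893)
6^2 ≡ 6^2 = 36 ≡ 36 (mod 893)
6^4 ≡ 36^2 = 1296 ≡ 403 (mod 893)
6^8 ≡ 403^2 = 162409 ≡ 776 (mod 893)
6^16 ≡ 776^2 = 602176 ≡ 294 (mod 893)
6^32 ≡ 294^2 = 86436 ≡ 708 (mod 893)
6^64 ≡ 708^2 = 501264 ≡ 291 (mod 893)
6^128 ≡ 291^2 = 84681 ≡ 739 (mod 893)
223 = 128 + 64 + 16 + 8 + 4 + 2 + 1 in binary powers of 2.
So 6^223 ≡ 739 · 291 · 294 · 776 · 403 · 36 · 6 ≡ 294 (mod 893).
Squaring chain: 294 → 708; never reaches −1, so base 6 is a Miller–Rabin witness that 893 is composite.

294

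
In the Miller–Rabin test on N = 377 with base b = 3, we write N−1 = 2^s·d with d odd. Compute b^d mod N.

308

377 − 1 = 376 = 2^3 · 47, so d = 47.
3^1 ≡ 3 (mod 377)
3^2 ≡ 3^2 = 9 ≡ 9 (mod 377)
3^4 ≡ 9^2 = 81 ≡ 81 (mod 377)
3^8 ≡ 81^2 = 6561 ≡ 152 (mod 377)
3^16 ≡ 152^2 = 23104 ≡ 107 (mod 377)
3^32 ≡ 107^2 = 11449 ≡ 139 (mod 377)
47 = 32 + 8 + 4 + 2 + 1 in binary powers of 2.
So 3^47 ≡ 139 · 152 · 81 · 9 · 3 ≡ 308 (mod 377).
Squaring chain: 308 → 237 → 373; never reaches −1, so base 3 is a Miller–Rabin witness that 377 is composite.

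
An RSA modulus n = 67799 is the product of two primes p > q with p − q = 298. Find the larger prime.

449

Since p = q + 298, we have 67799 = q(q + 298), so q² + 298q − 67799 = 0.
Discriminant: 298² + 4·67799 = 88804 + 271196 = 360000; √360000 = 600.
q = (−298 + 600)/2 = 151, and p = q + 298 = 449.
Check: 151 · 449 = 67799.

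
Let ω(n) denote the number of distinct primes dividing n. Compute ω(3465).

4

3465 = 3^2 · 385
385 = 5 · 77
77 = 7 · 11
3465 = 3^2 · 5 · 7 · 11, which has 4 distinct prime factors.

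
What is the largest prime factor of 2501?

61

2501 = 41 · 61
61 is prime.
So 2501 = 41 · 61; the largest prime factor is 61.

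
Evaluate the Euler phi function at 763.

Factor: 763 = 7 · 109.
φ(763) = (7−1) · (109−1) = 6 · 108 = 648.

648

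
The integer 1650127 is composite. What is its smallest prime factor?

41

1650127 is odd.
Digit sum 22, not divisible by 3.
Ends in 7: not divisible by 5.
7: 1650127 = 7·235732 + 3
11: 1650127 = 11·150011 + 6
13: 1650127 = 13·126932 + 11
17: 1650127 = 17·97066 + 5
19: 1650127 = 19·86848 + 15
23: 1650127 = 23·71744 + 15
29: 1650127 = 29·56900 + 27
31: 1650127 = 31·53229 + 28
37: 1650127 = 37·44598 + 1
41: 1650127 = 41·40247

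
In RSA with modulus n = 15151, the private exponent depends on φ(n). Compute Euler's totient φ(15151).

Factor: 15151 = 109 · 139.
φ(15151) = (109−1) · (139−1) = 108 · 138 = 14904.

14904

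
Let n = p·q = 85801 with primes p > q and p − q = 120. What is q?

239

Since p = q + 120, we have 85801 = q(q + 120), so q² + 120q − 85801 = 0.
Discriminant: 120² + 4·85801 = 14400 + 343204 = 357604; √357604 = 598.
q = (−120 + 598)/2 = 239, and p = q + 120 = 359.
Check: 239 · 359 = 85801.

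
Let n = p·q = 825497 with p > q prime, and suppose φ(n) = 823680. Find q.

881

φ(n) = (p−1)(q−1) = n − (p+q) + 1, so p + q = 825497 − 823680 + 1 = 1818.
p and q are the roots of t² − 1818t + 825497 = 0.
Discriminant: 1818² − 4·825497 = 3305124 − 3301988 = 3136; √3136 = 56.
q = (1818 − 56)/2 = 881, p = (1818 + 56)/2 = 937.
Check: 881 · 937 = 825497.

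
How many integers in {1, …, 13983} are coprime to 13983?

Factor: 13983 = 3 · 59 · 79.
φ(13983) = (3−1) · (59−1) · (79−1) = 2 · 58 · 78 = 9048.

9048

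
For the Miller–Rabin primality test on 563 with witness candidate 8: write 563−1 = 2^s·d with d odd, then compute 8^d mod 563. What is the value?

562

563 − 1 = 562 = 2^1 · 281, so d = 281.
8^1 ≡ 8 (mod 563)
8^2 ≡ 8^2 = 64 ≡ 64 (mod 563)
8^4 ≡ 64^2 = 4096 ≡ 155 (mod 563)
8^8 ≡ 155^2 = 24025 ≡ 379 (mod 563)
8^16 ≡ 379^2 = 143641 ≡ 76 (mod 563)
8^32 ≡ 76^2 = 5776 ≡ 146 (mod 563)
8^64 ≡ 146^2 = 21316 ≡ 485 (mod 563)
8^128 ≡ 485^2 = 235225 ≡ 454 (mod 563)
8^256 ≡ 454^2 = 206116 ≡ 58 (mod 563)
281 = 256 + 16 + 8 + 1 in binary powers of 2.
So 8^281 ≡ 58 · 76 · 379 · 8 ≡ 562 (mod 563).
Since 8^d ≡ 562 (mod 563), base 8 does not prove 563 composite.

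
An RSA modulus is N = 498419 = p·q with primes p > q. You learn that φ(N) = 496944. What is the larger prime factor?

953

φ(n) = (p−1)(q−1) = n − (p+q) + 1, so p + q = 498419 − 496944 + 1 = 1476.
p and q are the roots of t² − 1476t + 498419 = 0.
Discriminant: 1476² − 4·498419 = 2178576 − 1993676 = 184900; √184900 = 430.
q = (1476 − 430)/2 = 523, p = (1476 + 430)/2 = 953.
Check: 523 · 953 = 498419.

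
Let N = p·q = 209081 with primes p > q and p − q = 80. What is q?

Since p = q + 80, we have 209081 = q(q + 80), so q² + 80q − 209081 = 0.
Discriminant: 80² + 4·209081 = 6400 + 836324 = 842724; √842724 = 918.
q = (−80 + 918)/2 = 419, and p = q + 80 = 499.
Check: 419 · 499 = 209081.

419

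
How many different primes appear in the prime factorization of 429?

3

429 = 3 · 143
143 = 11 · 13
429 = 3 · 11 · 13, which has 3 distinct prime factors.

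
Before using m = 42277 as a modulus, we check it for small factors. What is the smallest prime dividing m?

67

42277 is odd.
Digit sum 22, not divisible by 3.
Ends in 7: not divisible by 5.
7: 42277 = 7·6039 + 4
11: 42277 = 11·3843 + 4
13: 42277 = 13·3252 + 1
17: 42277 = 17·2486 + 15
19: 42277 = 19·2225 + 2
23: 42277 = 23·1838 + 3
29: 42277 = 29·1457 + 24
31: 42277 = 31·1363 + 24
37: 42277 = 37·1142 + 23
41: 42277 = 41·1031 + 6
43: 42277 = 43·983 + 8
47: 42277 = 47·899 + 24
53: 42277 = 53·797 + 36
59: 42277 = 59·716 + 33
61: 42277 = 61·693 + 4
67: 42277 = 67·631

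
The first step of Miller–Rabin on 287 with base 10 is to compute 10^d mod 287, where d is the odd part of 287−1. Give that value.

287 − 1 = 286 = 2^1 · 143, so d = 143.
10^1 ≡ 10 (mod 287)
10^2 ≡ 10^2 = 100 ≡ 100 (mod 287)
10^4 ≡ 100^2 = 10000 ≡ 242 (mod 287)
10^8 ≡ 242^2 = 58564 ≡ 16 (mod 287)
10^16 ≡ 16^2 = 256 ≡ 256 (mod 287)
10^32 ≡ 256^2 = 65536 ≡ 100 (mod 287)
10^64 ≡ 100^2 = 10000 ≡ 242 (mod 287)
10^128 ≡ 242^2 = 58564 ≡ 16 (mod 287)
143 = 128 + 8 + 4 + 2 + 1 in binary powers of 2.
So 10^143 ≡ 16 · 16 · 242 · 100 · 10 ≡ 180 (mod 287).
Squaring chain: 180; never reaches −1, so base 10 is a Miller–Rabin witness that 287 is composite.

180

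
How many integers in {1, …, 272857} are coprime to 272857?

248400

Factor: 272857 = 13 · 139 · 151.
φ(272857) = (13−1) · (139−1) · (151−1) = 12 · 138 · 150 = 248400.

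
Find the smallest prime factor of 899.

899 is odd.
Digit sum 26, not divisible by 3.
Ends in 9: not divisible by 5.
7: 899 = 7·128 + 3
11: 899 = 11·81 + 8
13: 899 = 13·69 + 2
17: 899 = 17·52 + 15
19: 899 = 19·47 + 6
23: 899 = 23·39 + 2
29: 899 = 29·31

29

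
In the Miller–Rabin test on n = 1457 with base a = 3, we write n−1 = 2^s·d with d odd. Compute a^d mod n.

1457 − 1 = 1456 = 2^4 · 91, so d = 91.
3^1 ≡ 3 (mod 1457)
3^2 ≡ 3^2 = 9 ≡ 9 (mod 1457)
3^4 ≡ 9^2 = 81 ≡ 81 (mod 1457)
3^8 ≡ 81^2 = 6561 ≡ 733 (mod 1457)
3^16 ≡ 733^2 = 537289 ≡ 1113 (mod 1457)
3^32 ≡ 1113^2 = 1238769 ≡ 319 (mod 1457)
3^64 ≡ 319^2 = 101761 ≡ 1228 (mod 1457)
91 = 64 + 16 + 8 + 2 + 1 in binary powers of 2.
So 3^91 ≡ 1228 · 1113 · 733 · 9 · 3 ≡ 251 (mod 1457).
Squaring chain: 251 → 350 → 112 → 888; never reaches −1, so base 3 is a Miller–Rabin witness that 1457 is composite.

251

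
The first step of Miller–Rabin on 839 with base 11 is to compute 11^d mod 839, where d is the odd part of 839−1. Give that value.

839 − 1 = 838 = 2^1 · 419, so d = 419.
11^1 ≡ 11 (mod 839)
11^2 ≡ 11^2 = 121 ≡ 121 (mod 839)
11^4 ≡ 121^2 = 14641 ≡ 378 (mod 839)
11^8 ≡ 378^2 = 142884 ≡ 254 (mod 839)
11^16 ≡ 254^2 = 64516 ≡ 752 (mod 839)
11^32 ≡ 752^2 = 565504 ≡ 18 (mod 839)
11^64 ≡ 18^2 = 324 ≡ 324 (mod 839)
11^128 ≡ 324^2 = 104976 ≡ 101 (mod 839)
11^256 ≡ 101^2 = 10201 ≡ 133 (mod 839)
419 = 256 + 128 + 32 + 2 + 1 in binary powers of 2.
So 11^419 ≡ 133 · 101 · 18 · 121 · 11 ≡ 838 (mod 839).
Since 11^d ≡ 838 (mod 839), base 11 does not prove 839 composite.

838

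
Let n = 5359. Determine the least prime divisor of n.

23

5359 is odd.
Digit sum 22, not divisible by 3.
Ends in 9: not divisible by 5.
7: 5359 = 7·765 + 4
11: 5359 = 11·487 + 2
13: 5359 = 13·412 + 3
17: 5359 = 17·315 + 4
19: 5359 = 19·282 + 1
23: 5359 = 23·233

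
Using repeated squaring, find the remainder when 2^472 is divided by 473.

2^1 ≡ 2 (mod 473)
2^2 ≡ 2^2 = 4 ≡ 4 (mod 473)
2^4 ≡ 4^2 = 16 ≡ 16 (mod 473)
2^8 ≡ 16^2 = 256 ≡ 256 (mod 473)
2^16 ≡ 256^2 = 65536 ≡ 262 (mod 473)
2^32 ≡ 262^2 = 68644 ≡ 59 (mod 473)
2^64 ≡ 59^2 = 3481 ≡ 170 (mod 473)
2^128 ≡ 170^2 = 28900 ≡ 47 (mod 473)
2^256 ≡ 47^2 = 2209 ≡ 317 (mod 473)
472 = 256 + 128 + 64 + 16 + 8 in binary powers of 2.
So 2^472 ≡ 317 · 47 · 170 · 262 · 256 ≡ 422 (mod 473).
Since 422 ≠ 1, base 2 is a Fermat witness: 473 is composite.

422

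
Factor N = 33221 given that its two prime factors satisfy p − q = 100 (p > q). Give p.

Since p = q + 100, we have 33221 = q(q + 100), so q² + 100q − 33221 = 0.
Discriminant: 100² + 4·33221 = 10000 + 132884 = 142884; √142884 = 378.
q = (−100 + 378)/2 = 139, and p = q + 100 = 239.
Check: 139 · 239 = 33221.

239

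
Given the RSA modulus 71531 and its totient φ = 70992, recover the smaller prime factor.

233

φ(n) = (p−1)(q−1) = n − (p+q) + 1, so p + q = 71531 − 70992 + 1 = 540.
p and q are the roots of t² − 540t + 71531 = 0.
Discriminant: 540² − 4·71531 = 291600 − 286124 = 5476; √5476 = 74.
q = (540 − 74)/2 = 233, p = (540 + 74)/2 = 307.
Check: 233 · 307 = 71531.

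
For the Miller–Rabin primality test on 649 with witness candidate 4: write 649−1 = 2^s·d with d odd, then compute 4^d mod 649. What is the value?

649 − 1 = 648 = 2^3 · 81, so d = 81.
4^1 ≡ 4 (mod 649)
4^2 ≡ 4^2 = 16 ≡ 16 (mod 649)
4^4 ≡ 16^2 = 256 ≡ 256 (mod 649)
4^8 ≡ 256^2 = 65536 ≡ 636 (mod 649)
4^16 ≡ 636^2 = 404496 ≡ 169 (mod 649)
4^32 ≡ 169^2 = 28561 ≡ 5 (mod 649)
4^64 ≡ 5^2 = 25 ≡ 25 (mod 649)
81 = 64 + 16 + 1 in binary powers of 2.
So 4^81 ≡ 25 · 169 · 4 ≡ 26 (mod 649).
Squaring chain: 26 → 27 → 80; never reaches −1, so base 4 is a Miller–Rabin witness that 649 is composite.

26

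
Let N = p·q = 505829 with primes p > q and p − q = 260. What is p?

Since p = q + 260, we have 505829 = q(q + 260), so q² + 260q − 505829 = 0.
Discriminant: 260² + 4·505829 = 67600 + 2023316 = 2090916; √2090916 = 1446.
q = (−260 + 1446)/2 = 593, and p = q + 260 = 853.
Check: 593 · 853 = 505829.

853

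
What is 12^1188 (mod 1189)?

12^1 ≡ 12 (mod 1189)
12^2 ≡ 12^2 = 144 ≡ 144 (mod 1189)
12^4 ≡ 144^2 = 20736 ≡ 523 (mod 1189)
12^8 ≡ 523^2 = 273529 ≡ 59 (mod 1189)
12^16 ≡ 59^2 = 3481 ≡ 1103 (mod 1189)
12^32 ≡ 1103^2 = 1216609 ≡ 262 (mod 1189)
12^64 ≡ 262^2 = 68644 ≡ 871 (mod 1189)
12^128 ≡ 871^2 = 758641 ≡ 59 (mod 1189)
12^256 ≡ 59^2 = 3481 ≡ 1103 (mod 1189)
12^512 ≡ 1103^2 = 1216609 ≡ 262 (mod 1189)
12^1024 ≡ 262^2 = 68644 ≡ 871 (mod 1189)
1188 = 1024 + 128 + 32 + 4 in binary powers of 2.
So 12^1188 ≡ 871 · 59 · 262 · 523 ≡ 146 (mod 1189).
Since 146 ≠ 1, base 12 is a Fermat witness: 1189 is composite.

146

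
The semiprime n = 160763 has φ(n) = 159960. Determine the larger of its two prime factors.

431

φ(n) = (p−1)(q−1) = n − (p+q) + 1, so p + q = 160763 − 159960 + 1 = 804.
p and q are the roots of t² − 804t + 160763 = 0.
Discriminant: 804² − 4·160763 = 646416 − 643052 = 3364; √3364 = 58.
q = (804 − 58)/2 = 373, p = (804 + 58)/2 = 431.
Check: 373 · 431 = 160763.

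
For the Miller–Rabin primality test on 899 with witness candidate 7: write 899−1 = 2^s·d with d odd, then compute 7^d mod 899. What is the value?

899 − 1 = 898 = 2^1 · 449, so d = 449.
7^1 ≡ 7 (mod 899)
7^2 ≡ 7^2 = 49 ≡ 49 (mod 899)
7^4 ≡ 49^2 = 2401 ≡ 603 (mod 899)
7^8 ≡ 603^2 = 363609 ≡ 413 (mod 899)
7^16 ≡ 413^2 = 170569 ≡ 658 (mod 899)
7^32 ≡ 658^2 = 432964 ≡ 545 (mod 899)
7^64 ≡ 545^2 = 297025 ≡ 355 (mod 899)
7^128 ≡ 355^2 = 126025 ≡ 165 (mod 899)
7^256 ≡ 165^2 = 27225 ≡ 255 (mod 899)
449 = 256 + 128 + 64 + 1 in binary powers of 2.
So 7^449 ≡ 255 · 165 · 355 · 7 ≡ 877 (mod 899).
Squaring chain: 877; never reaches −1, so base 7 is a Miller–Rabin witness that 899 is composite.

877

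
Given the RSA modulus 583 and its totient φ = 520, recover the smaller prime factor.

φ(n) = (p−1)(q−1) = n − (p+q) + 1, so p + q = 583 − 520 + 1 = 64.
p and q are the roots of t² − 64t + 583 = 0.
Discriminant: 64² − 4·583 = 4096 − 2332 = 1764; √1764 = 42.
q = (64 − 42)/2 = 11, p = (64 + 42)/2 = 53.
Check: 11 · 53 = 583.

11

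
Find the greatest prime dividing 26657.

26657 = 19 · 1403
1403 = 23 · 61
61 is prime.
So 26657 = 19 · 23 · 61; the largest prime factor is 61.

61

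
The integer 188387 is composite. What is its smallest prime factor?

31

188387 is odd.
Digit sum 35, not divisible by 3.
Ends in 7: not divisible by 5.
7: 188387 = 7·26912 + 3
11: 188387 = 11·17126 + 1
13: 188387 = 13·14491 + 4
17: 188387 = 17·11081 + 10
19: 188387 = 19·9915 + 2
23: 188387 = 23·8190 + 17
29: 188387 = 29·6496 + 3
31: 188387 = 31·6077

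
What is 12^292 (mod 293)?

12^1 ≡ 12 (mod 293)
12^2 ≡ 12^2 = 144 ≡ 144 (mod 293)
12^4 ≡ 144^2 = 20736 ≡ 226 (mod 293)
12^8 ≡ 226^2 = 51076 ≡ 94 (mod 293)
12^16 ≡ 94^2 = 8836 ≡ 46 (mod 293)
12^32 ≡ 46^2 = 2116 ≡ 65 (mod 293)
12^64 ≡ 65^2 = 4225 ≡ 123 (mod 293)
12^128 ≡ 123^2 = 15129 ≡ 186 (mod 293)
12^256 ≡ 186^2 = 34596 ≡ 22 (mod 293)
292 = 256 + 32 + 4 in binary powers of 2.
So 12^292 ≡ 22 · 65 · 226 ≡ 1 (mod 293).
Since the result is 1, base 12 gives no evidence that 293 is composite.

1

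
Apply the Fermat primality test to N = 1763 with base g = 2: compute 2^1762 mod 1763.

2^1 ≡ 2 (mod 1763)
2^2 ≡ 2^2 = 4 ≡ 4 (mod 1763)
2^4 ≡ 4^2 = 16 ≡ 16 (mod 1763)
2^8 ≡ 16^2 = 256 ≡ 256 (mod 1763)
2^16 ≡ 256^2 = 65536 ≡ 305 (mod 1763)
2^32 ≡ 305^2 = 93025 ≡ 1349 (mod 1763)
2^64 ≡ 1349^2 = 1819801 ≡ 385 (mod 1763)
2^128 ≡ 385^2 = 148225 ≡ 133 (mod 1763)
2^256 ≡ 133^2 = 17689 ≡ 59 (mod 1763)
2^512 ≡ 59^2 = 3481 ≡ 1718 (mod 1763)
2^1024 ≡ 1718^2 = 2951524 ≡ 262 (mod 1763)
1762 = 1024 + 512 + 128 + 64 + 32 + 2 in binary powers of 2.
So 2^1762 ≡ 262 · 1718 · 133 · 385 · 1349 · 4 ≡ 742 (mod 1763).
Since 742 ≠ 1, base 2 is a Fermat witness: 1763 is composite.

742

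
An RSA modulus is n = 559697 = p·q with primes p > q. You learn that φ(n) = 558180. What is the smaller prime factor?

φ(n) = (p−1)(q−1) = n − (p+q) + 1, so p + q = 559697 − 558180 + 1 = 1518.
p and q are the roots of t² − 1518t + 559697 = 0.
Discriminant: 1518² − 4·559697 = 2304324 − 2238788 = 65536; √65536 = 256.
q = (1518 − 256)/2 = 631, p = (1518 + 256)/2 = 887.
Check: 631 · 887 = 559697.

631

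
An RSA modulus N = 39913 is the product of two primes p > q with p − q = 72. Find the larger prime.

Since p = q + 72, we have 39913 = q(q + 72), so q² + 72q − 39913 = 0.
Discriminant: 72² + 4·39913 = 5184 + 159652 = 164836; √164836 = 406.
q = (−72 + 406)/2 = 167, and p = q + 72 = 239.
Check: 167 · 239 = 39913.

239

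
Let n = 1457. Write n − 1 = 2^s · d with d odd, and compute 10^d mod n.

1457 − 1 = 1456 = 2^4 · 91, so d = 91.
10^1 ≡ 10 (mod 1457)
10^2 ≡ 10^2 = 100 ≡ 100 (mod 1457)
10^4 ≡ 100^2 = 10000 ≡ 1258 (mod 1457)
10^8 ≡ 1258^2 = 1582564 ≡ 262 (mod 1457)
10^16 ≡ 262^2 = 68644 ≡ 165 (mod 1457)
10^32 ≡ 165^2 = 27225 ≡ 999 (mod 1457)
10^64 ≡ 999^2 = 998001 ≡ 1413 (mod 1457)
91 = 64 + 16 + 8 + 2 + 1 in binary powers of 2.
So 10^91 ≡ 1413 · 165 · 262 · 100 · 10 ≡ 785 (mod 1457).
Squaring chain: 785 → 1371 → 111 → 665; never reaches −1, so base 10 is a Miller–Rabin witness that 1457 is composite.

785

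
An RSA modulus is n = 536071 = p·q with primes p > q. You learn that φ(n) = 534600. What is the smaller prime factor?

661

φ(n) = (p−1)(q−1) = n − (p+q) + 1, so p + q = 536071 − 534600 + 1 = 1472.
p and q are the roots of t² − 1472t + 536071 = 0.
Discriminant: 1472² − 4·536071 = 2166784 − 2144284 = 22500; √22500 = 150.
q = (1472 − 150)/2 = 661, p = (1472 + 150)/2 = 811.
Check: 661 · 811 = 536071.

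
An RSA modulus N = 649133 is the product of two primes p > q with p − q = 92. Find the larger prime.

853

Since p = q + 92, we have 649133 = q(q + 92), so q² + 92q − 649133 = 0.
Discriminant: 92² + 4·649133 = 8464 + 2596532 = 2604996; √2604996 = 1614.
q = (−92 + 1614)/2 = 761, and p = q + 92 = 853.
Check: 761 · 853 = 649133.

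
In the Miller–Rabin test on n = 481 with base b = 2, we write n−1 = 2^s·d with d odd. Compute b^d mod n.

481 − 1 = 480 = 2^5 · 15, so d = 15.
2^1 ≡ 2 (mod 481)
2^2 ≡ 2^2 = 4 ≡ 4 (mod 481)
2^4 ≡ 4^2 = 16 ≡ 16 (mod 481)
2^8 ≡ 16^2 = 256 ≡ 256 (mod 481)
15 = 8 + 4 + 2 + 1 in binary powers of 2.
So 2^15 ≡ 256 · 16 · 4 · 2 ≡ 60 (mod 481).
Squaring chain: 60 → 233 → 417 → 248 → 417; never reaches −1, so base 2 is a Miller–Rabin witness that 481 is composite.

60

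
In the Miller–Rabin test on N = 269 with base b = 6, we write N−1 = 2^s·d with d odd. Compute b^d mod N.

269 − 1 = 268 = 2^2 · 67, so d = 67.
6^1 ≡ 6 (mod 269)
6^2 ≡ 6^2 = 36 ≡ 36 (mod 269)
6^4 ≡ 36^2 = 1296 ≡ 220 (mod 269)
6^8 ≡ 220^2 = 48400 ≡ 249 (mod 269)
6^16 ≡ 249^2 = 62001 ≡ 131 (mod 269)
6^32 ≡ 131^2 = 17161 ≡ 214 (mod 269)
6^64 ≡ 214^2 = 45796 ≡ 66 (mod 269)
67 = 64 + 2 + 1 in binary powers of 2.
So 6^67 ≡ 66 · 36 · 6 ≡ 268 (mod 269).
Since 6^d ≡ 268 (mod 269), base 6 does not prove 269 composite.

268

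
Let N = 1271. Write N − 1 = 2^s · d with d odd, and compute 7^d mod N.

1271 − 1 = 1270 = 2^1 · 635, so d = 635.
7^1 ≡ 7 (mod 1271)
7^2 ≡ 7^2 = 49 ≡ 49 (mod 1271)
7^4 ≡ 49^2 = 2401 ≡ 1130 (mod 1271)
7^8 ≡ 1130^2 = 1276900 ≡ 816 (mod 1271)
7^16 ≡ 816^2 = 665856 ≡ 1123 (mod 1271)
7^32 ≡ 1123^2 = 1261129 ≡ 297 (mod 1271)
7^64 ≡ 297^2 = 88209 ≡ 510 (mod 1271)
7^128 ≡ 510^2 = 260100 ≡ 816 (mod 1271)
7^256 ≡ 816^2 = 665856 ≡ 1123 (mod 1271)
7^512 ≡ 1123^2 = 1261129 ≡ 297 (mod 1271)
635 = 512 + 64 + 32 + 16 + 8 + 2 + 1 in binary powers of 2.
So 7^635 ≡ 297 · 510 · 297 · 1123 · 816 · 49 · 7 ≡ 191 (mod 1271).
Squaring chain: 191; never reaches −1, so base 7 is a Miller–Rabin witness that 1271 is composite.

191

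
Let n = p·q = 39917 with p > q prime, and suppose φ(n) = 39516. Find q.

φ(n) = (p−1)(q−1) = n − (p+q) + 1, so p + q = 39917 − 39516 + 1 = 402.
p and q are the roots of t² − 402t + 39917 = 0.
Discriminant: 402² − 4·39917 = 161604 − 159668 = 1936; √1936 = 44.
q = (402 − 44)/2 = 179, p = (402 + 44)/2 = 223.
Check: 179 · 223 = 39917.

179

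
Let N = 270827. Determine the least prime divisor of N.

17

270827 is odd.
Digit sum 26, not divisible by 3.
Ends in 7: not divisible by 5.
7: 270827 = 7·38689 + 4
11: 270827 = 11·24620 + 7
13: 270827 = 13·20832 + 11
17: 270827 = 17·15931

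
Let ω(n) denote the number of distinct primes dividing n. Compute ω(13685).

4

13685 = 5 · 2737
2737 = 7 · 391
391 = 17 · 23
13685 = 5 · 7 · 17 · 23, which has 4 distinct prime factors.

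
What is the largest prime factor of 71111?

89

71111 = 17 · 4183
4183 = 47 · 89
89 is prime.
So 71111 = 17 · 47 · 89; the largest prime factor is 89.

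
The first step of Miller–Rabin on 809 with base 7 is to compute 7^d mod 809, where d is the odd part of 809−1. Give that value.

809 − 1 = 808 = 2^3 · 101, so d = 101.
7^1 ≡ 7 (mod 809)
7^2 ≡ 7^2 = 49 ≡ 49 (mod 809)
7^4 ≡ 49^2 = 2401 ≡ 783 (mod 809)
7^8 ≡ 783^2 = 613089 ≡ 676 (mod 809)
7^16 ≡ 676^2 = 456976 ≡ 700 (mod 809)
7^32 ≡ 700^2 = 490000 ≡ 555 (mod 809)
7^64 ≡ 555^2 = 308025 ≡ 605 (mod 809)
101 = 64 + 32 + 4 + 1 in binary powers of 2.
So 7^101 ≡ 605 · 555 · 783 · 7 ≡ 1 (mod 809).
Since 7^d ≡ 1 (mod 809), base 7 does not prove 809 composite.

1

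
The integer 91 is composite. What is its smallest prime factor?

91 is odd.
Digit sum 10, not divisible by 3.
Ends in 1: not divisible by 5.
7: 91 = 7·13

7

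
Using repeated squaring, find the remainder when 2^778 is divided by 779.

605

2^1 ≡ 2 (mod 779)
2^2 ≡ 2^2 = 4 ≡ 4 (mod 779)
2^4 ≡ 4^2 = 16 ≡ 16 (mod 779)
2^8 ≡ 16^2 = 256 ≡ 256 (mod 779)
2^16 ≡ 256^2 = 65536 ≡ 100 (mod 779)
2^32 ≡ 100^2 = 10000 ≡ 652 (mod 779)
2^64 ≡ 652^2 = 425104 ≡ 549 (mod 779)
2^128 ≡ 549^2 = 301401 ≡ 707 (mod 779)
2^256 ≡ 707^2 = 499849 ≡ 510 (mod 779)
2^512 ≡ 510^2 = 260100 ≡ 693 (mod 779)
778 = 512 + 256 + 8 + 2 in binary powers of 2.
So 2^778 ≡ 693 · 510 · 256 · 4 ≡ 605 (mod 779).
Since 605 ≠ 1, base 2 is a Fermat witness: 779 is composite.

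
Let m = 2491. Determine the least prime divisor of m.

47

2491 is odd.
Digit sum 16, not divisible by 3.
Ends in 1: not divisible by 5.
7: 2491 = 7·355 + 6
11: 2491 = 11·226 + 5
13: 2491 = 13·191 + 8
17: 2491 = 17·146 + 9
19: 2491 = 19·131 + 2
23: 2491 = 23·108 + 7
29: 2491 = 29·85 + 26
31: 2491 = 31·80 + 11
37: 2491 = 37·67 + 12
41: 2491 = 41·60 + 31
43: 2491 = 43·57 + 40
47: 2491 = 47·53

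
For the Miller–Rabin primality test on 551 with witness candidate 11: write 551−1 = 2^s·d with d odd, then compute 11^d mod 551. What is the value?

551 − 1 = 550 = 2^1 · 275, so d = 275.
11^1 ≡ 11 (mod 551)
11^2 ≡ 11^2 = 121 ≡ 121 (mod 551)
11^4 ≡ 121^2 = 14641 ≡ 315 (mod 551)
11^8 ≡ 315^2 = 99225 ≡ 45 (mod 551)
11^16 ≡ 45^2 = 2025 ≡ 372 (mod 551)
11^32 ≡ 372^2 = 138384 ≡ 83 (mod 551)
11^64 ≡ 83^2 = 6889 ≡ 277 (mod 551)
11^128 ≡ 277^2 = 76729 ≡ 140 (mod 551)
11^256 ≡ 140^2 = 19600 ≡ 315 (mod 551)
275 = 256 + 16 + 2 + 1 in binary powers of 2.
So 11^275 ≡ 315 · 372 · 121 · 11 ≡ 520 (mod 551).
Squaring chain: 520; never reaches −1, so base 11 is a Miller–Rabin witness that 551 is composite.

520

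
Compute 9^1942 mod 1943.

9^1 ≡ 9 (mod 1943)
9^2 ≡ 9^2 = 81 ≡ 81 (mod 1943)
9^4 ≡ 81^2 = 6561 ≡ 732 (mod 1943)
9^8 ≡ 732^2 = 535824 ≡ 1499 (mod 1943)
9^16 ≡ 1499^2 = 2247001 ≡ 893 (mod 1943)
9^32 ≡ 893^2 = 797449 ≡ 819 (mod 1943)
9^64 ≡ 819^2 = 670761 ≡ 426 (mod 1943)
9^128 ≡ 426^2 = 181476 ≡ 777 (mod 1943)
9^256 ≡ 777^2 = 603729 ≡ 1399 (mod 1943)
9^512 ≡ 1399^2 = 1957201 ≡ 600 (mod 1943)
9^1024 ≡ 600^2 = 360000 ≡ 545 (mod 1943)
1942 = 1024 + 512 + 256 + 128 + 16 + 4 + 2 in binary powers of 2.
So 9^1942 ≡ 545 · 600 · 1399 · 777 · 893 · 732 · 81 ≡ 1069 (mod 1943).
Since 1069 ≠ 1, base 9 is a Fermat witness: 1943 is composite.

1069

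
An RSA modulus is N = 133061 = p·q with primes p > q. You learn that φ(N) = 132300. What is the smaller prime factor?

271

φ(n) = (p−1)(q−1) = n − (p+q) + 1, so p + q = 133061 − 132300 + 1 = 762.
p and q are the roots of t² − 762t + 133061 = 0.
Discriminant: 762² − 4·133061 = 580644 − 532244 = 48400; √48400 = 220.
q = (762 − 220)/2 = 271, p = (762 + 220)/2 = 491.
Check: 271 · 491 = 133061.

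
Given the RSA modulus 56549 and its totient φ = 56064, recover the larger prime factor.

φ(n) = (p−1)(q−1) = n − (p+q) + 1, so p + q = 56549 − 56064 + 1 = 486.
p and q are the roots of t² − 486t + 56549 = 0.
Discriminant: 486² − 4·56549 = 236196 − 226196 = 10000; √10000 = 100.
q = (486 − 100)/2 = 193, p = (486 + 100)/2 = 293.
Check: 193 · 293 = 56549.

293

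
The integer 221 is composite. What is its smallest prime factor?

13

221 is odd.
Digit sum 5, not divisible by 3.
Ends in 1: not divisible by 5.
7: 221 = 7·31 + 4
11: 221 = 11·20 + 1
13: 221 = 13·17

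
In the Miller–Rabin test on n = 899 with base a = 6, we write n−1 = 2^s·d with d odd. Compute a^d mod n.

615

899 − 1 = 898 = 2^1 · 449, so d = 449.
6^1 ≡ 6 (mod 899)
6^2 ≡ 6^2 = 36 ≡ 36 (mod 899)
6^4 ≡ 36^2 = 1296 ≡ 397 (mod 899)
6^8 ≡ 397^2 = 157609 ≡ 284 (mod 899)
6^16 ≡ 284^2 = 80656 ≡ 645 (mod 899)
6^32 ≡ 645^2 = 416025 ≡ 687 (mod 899)
6^64 ≡ 687^2 = 471969 ≡ 893 (mod 899)
6^128 ≡ 893^2 = 797449 ≡ 36 (mod 899)
6^256 ≡ 36^2 = 1296 ≡ 397 (mod 899)
449 = 256 + 128 + 64 + 1 in binary powers of 2.
So 6^449 ≡ 397 · 36 · 893 · 6 ≡ 615 (mod 899).
Squaring chain: 615; never reaches −1, so base 6 is a Miller–Rabin witness that 899 is composite.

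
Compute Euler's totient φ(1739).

Factor: 1739 = 37 · 47.
φ(1739) = (37−1) · (47−1) = 36 · 46 = 1656.

1656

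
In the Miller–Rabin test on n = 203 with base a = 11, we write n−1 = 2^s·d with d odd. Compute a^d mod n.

177

203 − 1 = 202 = 2^1 · 101, so d = 101.
11^1 ≡ 11 (mod 203)
11^2 ≡ 11^2 = 121 ≡ 121 (mod 203)
11^4 ≡ 121^2 = 14641 ≡ 25 (mod 203)
11^8 ≡ 25^2 = 625 ≡ 16 (mod 203)
11^16 ≡ 16^2 = 256 ≡ 53 (mod 203)
11^32 ≡ 53^2 = 2809 ≡ 170 (mod 203)
11^64 ≡ 170^2 = 28900 ≡ 74 (mod 203)
101 = 64 + 32 + 4 + 1 in binary powers of 2.
So 11^101 ≡ 74 · 170 · 25 · 11 ≡ 177 (mod 203).
Squaring chain: 177; never reaches −1, so base 11 is a Miller–Rabin witness that 203 is composite.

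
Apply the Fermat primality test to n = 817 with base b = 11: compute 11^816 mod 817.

11^1 ≡ 11 (mod 817)
11^2 ≡ 11^2 = 121 ≡ 121 (mod 817)
11^4 ≡ 121^2 = 14641 ≡ 752 (mod 817)
11^8 ≡ 752^2 = 565504 ≡ 140 (mod 817)
11^16 ≡ 140^2 = 19600 ≡ 809 (mod 817)
11^32 ≡ 809^2 = 654481 ≡ 64 (mod 817)
11^64 ≡ 64^2 = 4096 ≡ 11 (mod 817)
11^128 ≡ 11^2 = 121 ≡ 121 (mod 817)
11^256 ≡ 121^2 = 14641 ≡ 752 (mod 817)
11^512 ≡ 752^2 = 565504 ≡ 140 (mod 817)
816 = 512 + 256 + 32 + 16 in binary powers of 2.
So 11^816 ≡ 140 · 752 · 64 · 809 ≡ 666 (mod 817).
Since 666 ≠ 1, base 11 is a Fermat witness: 817 is composite.

666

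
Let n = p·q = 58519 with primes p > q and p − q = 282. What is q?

139

Since p = q + 282, we have 58519 = q(q + 282), so q² + 282q − 58519 = 0.
Discriminant: 282² + 4·58519 = 79524 + 234076 = 313600; √313600 = 560.
q = (−282 + 560)/2 = 139, and p = q + 282 = 421.
Check: 139 · 421 = 58519.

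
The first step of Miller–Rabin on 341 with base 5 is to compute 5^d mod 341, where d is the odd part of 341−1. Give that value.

341 − 1 = 340 = 2^2 · 85, so d = 85.
5^1 ≡ 5 (mod 341)
5^2 ≡ 5^2 = 25 ≡ 25 (mod 341)
5^4 ≡ 25^2 = 625 ≡ 284 (mod 341)
5^8 ≡ 284^2 = 80656 ≡ 180 (mod 341)
5^16 ≡ 180^2 = 32400 ≡ 5 (mod 341)
5^32 ≡ 5^2 = 25 ≡ 25 (mod 341)
5^64 ≡ 25^2 = 625 ≡ 284 (mod 341)
85 = 64 + 16 + 4 + 1 in binary powers of 2.
So 5^85 ≡ 284 · 5 · 284 · 5 ≡ 67 (mod 341).
Squaring chain: 67 → 56; never reaches −1, so base 5 is a Miller–Rabin witness that 341 is composite.

67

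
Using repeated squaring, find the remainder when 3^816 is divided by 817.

3^1 ≡ 3 (mod 817)
3^2 ≡ 3^2 = 9 ≡ 9 (mod 817)
3^4 ≡ 9^2 = 81 ≡ 81 (mod 817)
3^8 ≡ 81^2 = 6561 ≡ 25 (mod 817)
3^16 ≡ 25^2 = 625 ≡ 625 (mod 817)
3^32 ≡ 625^2 = 390625 ≡ 99 (mod 817)
3^64 ≡ 99^2 = 9801 ≡ 814 (mod 817)
3^128 ≡ 814^2 = 662596 ≡ 9 (mod 817)
3^256 ≡ 9^2 = 81 ≡ 81 (mod 817)
3^512 ≡ 81^2 = 6561 ≡ 25 (mod 817)
816 = 512 + 256 + 32 + 16 in binary powers of 2.
So 3^816 ≡ 25 · 81 · 99 · 625 ≡ 121 (mod 817).
Since 121 ≠ 1, base 3 is a Fermat witness: 817 is composite.

121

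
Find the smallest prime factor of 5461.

43

5461 is odd.
Digit sum 16, not divisible by 3.
Ends in 1: not divisible by 5.
7: 5461 = 7·780 + 1
11: 5461 = 11·496 + 5
13: 5461 = 13·420 + 1
17: 5461 = 17·321 + 4
19: 5461 = 19·287 + 8
23: 5461 = 23·237 + 10
29: 5461 = 29·188 + 9
31: 5461 = 31·176 + 5
37: 5461 = 37·147 + 22
41: 5461 = 41·133 + 8
43: 5461 = 43·127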